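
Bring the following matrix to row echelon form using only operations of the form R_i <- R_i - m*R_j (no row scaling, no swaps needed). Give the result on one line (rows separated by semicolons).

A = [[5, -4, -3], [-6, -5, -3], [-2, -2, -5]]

REF = [5 -4 -3; 0 -49/5 -33/5; 0 0 -185/49]

Forward elimination:
R2 <- R2 - (-6/5)*R1:  [     0  -49/5  -33/5 ]
R3 <- R3 - (-2/5)*R1:  [     0  -18/5  -31/5 ]
R3 <- R3 - (18/49)*R2:  [       0        0  -185/49 ]
Row echelon form:
[ 5     -4       -3 ]
[ 0  -49/5    -33/5 ]
[ 0      0  -185/49 ]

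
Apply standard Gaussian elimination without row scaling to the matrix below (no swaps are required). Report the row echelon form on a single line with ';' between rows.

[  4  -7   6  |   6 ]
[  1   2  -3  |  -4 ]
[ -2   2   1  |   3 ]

Forward elimination:
R2 <- R2 - (1/4)*R1:  [     0   15/4   -9/2  -11/2 ]
R3 <- R3 - (-1/2)*R1:  [    0  -3/2     4     6 ]
R3 <- R3 - (-2/5)*R2:  [    0     0  11/5  19/5 ]
Row echelon form:
[ 4    -7     6  |      6 ]
[ 0  15/4  -9/2  |  -11/2 ]
[ 0     0  11/5  |   19/5 ]

REF = [4 -7 6 6; 0 15/4 -9/2 -11/2; 0 0 11/5 19/5]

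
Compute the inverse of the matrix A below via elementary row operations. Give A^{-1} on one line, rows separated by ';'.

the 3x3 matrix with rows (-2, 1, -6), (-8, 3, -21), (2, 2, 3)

inverse = [17/4 -5/4 -1/4; -3/2 1/2 1/2; -11/6 1/2 1/6]

Gauss-Jordan on [A | I]:
R1 <- (1/-2)*R1:  [    1  -1/2     3  |  -1/2     0     0 ]
R2 <- R2 - (-8)*R1:  [  0  -1   3  |  -4   1   0 ]
R3 <- R3 - (2)*R1:  [  0   3  -3  |   1   0   1 ]
R2 <- (1/-1)*R2:  [  0   1  -3  |   4  -1   0 ]
R1 <- R1 - (-1/2)*R2:  [    1     0   3/2  |   3/2  -1/2     0 ]
R3 <- R3 - (3)*R2:  [   0    0    6  |  -11    3    1 ]
R3 <- (1/6)*R3:  [     0      0      1  |  -11/6    1/2    1/6 ]
R1 <- R1 - (3/2)*R3:  [    1     0     0  |  17/4  -5/4  -1/4 ]
R2 <- R2 - (-3)*R3:  [    0     1     0  |  -3/2   1/2   1/2 ]
Right block of [I | A^{-1}] is the inverse:
[  17/4  -5/4  -1/4 ]
[  -3/2   1/2   1/2 ]
[ -11/6   1/2   1/6 ]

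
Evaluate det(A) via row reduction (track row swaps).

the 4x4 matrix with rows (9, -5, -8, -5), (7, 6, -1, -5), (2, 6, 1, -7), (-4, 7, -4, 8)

det(A) = -5115

Forward elimination:
R2 <- R2 - (7/9)*R1:  [     0   89/9   47/9  -10/9 ]
R3 <- R3 - (2/9)*R1:  [     0   64/9   25/9  -53/9 ]
R4 <- R4 - (-4/9)*R1:  [     0   43/9  -68/9   52/9 ]
R3 <- R3 - (64/89)*R2:  [       0        0   -87/89  -453/89 ]
R4 <- R4 - (43/89)*R2:  [       0        0  -897/89   562/89 ]
R4 <- R4 - (299/29)*R3:  [       0        0        0  1705/29 ]
Upper-triangular form:
[ 9    -5      -8       -5 ]
[ 0  89/9    47/9    -10/9 ]
[ 0     0  -87/89  -453/89 ]
[ 0     0       0  1705/29 ]
det(A) = (-1)^0 * (9) * (89/9) * (-87/89) * (1705/29) = -5115  (0 row swaps -> sign +1)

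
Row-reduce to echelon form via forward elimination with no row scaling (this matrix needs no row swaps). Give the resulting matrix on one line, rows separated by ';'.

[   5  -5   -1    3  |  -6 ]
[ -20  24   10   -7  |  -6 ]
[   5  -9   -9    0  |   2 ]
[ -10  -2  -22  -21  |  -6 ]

REF = [5 -5 -1 3 -6; 0 4 6 5 -30; 0 0 -2 2 -22; 0 0 0 -6 -42]

Forward elimination:
R2 <- R2 - (-4)*R1:  [   0    4    6    5  -30 ]
R3 <- R3 - (1)*R1:  [  0  -4  -8  -3   8 ]
R4 <- R4 - (-2)*R1:  [   0  -12  -24  -15  -18 ]
R3 <- R3 - (-1)*R2:  [   0    0   -2    2  -22 ]
R4 <- R4 - (-3)*R2:  [    0     0    -6     0  -108 ]
R4 <- R4 - (3)*R3:  [   0    0    0   -6  -42 ]
Row echelon form:
[ 5  -5  -1   3  |   -6 ]
[ 0   4   6   5  |  -30 ]
[ 0   0  -2   2  |  -22 ]
[ 0   0   0  -6  |  -42 ]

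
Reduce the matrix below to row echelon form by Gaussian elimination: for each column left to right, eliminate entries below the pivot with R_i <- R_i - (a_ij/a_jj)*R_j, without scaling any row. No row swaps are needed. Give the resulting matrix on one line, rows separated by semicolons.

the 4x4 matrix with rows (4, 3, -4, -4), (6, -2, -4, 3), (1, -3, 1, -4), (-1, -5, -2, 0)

Forward elimination:
R2 <- R2 - (3/2)*R1:  [     0  -13/2      2      9 ]
R3 <- R3 - (1/4)*R1:  [     0  -15/4      2     -3 ]
R4 <- R4 - (-1/4)*R1:  [     0  -17/4     -3     -1 ]
R3 <- R3 - (15/26)*R2:  [       0        0    11/13  -213/26 ]
R4 <- R4 - (17/26)*R2:  [       0        0   -56/13  -179/26 ]
R4 <- R4 - (-56/11)*R3:  [        0         0         0  -1069/22 ]
Row echelon form:
[ 4      3     -4        -4 ]
[ 0  -13/2      2         9 ]
[ 0      0  11/13   -213/26 ]
[ 0      0      0  -1069/22 ]

REF = [4 3 -4 -4; 0 -13/2 2 9; 0 0 11/13 -213/26; 0 0 0 -1069/22]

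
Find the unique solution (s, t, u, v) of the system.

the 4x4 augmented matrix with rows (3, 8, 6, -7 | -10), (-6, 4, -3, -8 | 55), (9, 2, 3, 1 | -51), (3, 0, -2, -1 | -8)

Forward elimination on [A|b]:
R2 <- R2 - (-2)*R1:  [   0   20    9  -22   35 ]
R3 <- R3 - (3)*R1:  [   0  -22  -15   22  -21 ]
R4 <- R4 - (1)*R1:  [  0  -8  -8   6   2 ]
R3 <- R3 - (-11/10)*R2:  [      0       0  -51/10   -11/5    35/2 ]
R4 <- R4 - (-2/5)*R2:  [     0      0  -22/5  -14/5     16 ]
R4 <- R4 - (44/51)*R3:  [      0       0       0  -46/51   46/51 ]
Row echelon form:
[ 3   8       6      -7  |    -10 ]
[ 0  20       9     -22  |     35 ]
[ 0   0  -51/10   -11/5  |   35/2 ]
[ 0   0       0  -46/51  |  46/51 ]
Back-substitution:
v = (46/51) / (-46/51) = -1
u = (35/2 - (-11/5)*(-1)) / (-51/10) = -3
t = (35 - (9)*(-3) - (-22)*(-1)) / 20 = 2
s = (-10 - (8)*(2) - (6)*(-3) - (-7)*(-1)) / 3 = -5

(-5, 2, -3, -1)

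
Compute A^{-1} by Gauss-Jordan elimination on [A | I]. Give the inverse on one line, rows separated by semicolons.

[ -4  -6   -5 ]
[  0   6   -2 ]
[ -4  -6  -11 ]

Gauss-Jordan on [A | I]:
R1 <- (1/-4)*R1:  [    1   3/2   5/4  |  -1/4     0     0 ]
R3 <- R3 - (-4)*R1:  [  0   0  -6  |  -1   0   1 ]
R2 <- (1/6)*R2:  [    0     1  -1/3  |     0   1/6     0 ]
R1 <- R1 - (3/2)*R2:  [    1     0   7/4  |  -1/4  -1/4     0 ]
R3 <- (1/-6)*R3:  [    0     0     1  |   1/6     0  -1/6 ]
R1 <- R1 - (7/4)*R3:  [      1       0       0  |  -13/24    -1/4    7/24 ]
R2 <- R2 - (-1/3)*R3:  [     0      1      0  |   1/18    1/6  -1/18 ]
Right block of [I | A^{-1}] is the inverse:
[ -13/24  -1/4   7/24 ]
[   1/18   1/6  -1/18 ]
[    1/6     0   -1/6 ]

inverse = [-13/24 -1/4 7/24; 1/18 1/6 -1/18; 1/6 0 -1/6]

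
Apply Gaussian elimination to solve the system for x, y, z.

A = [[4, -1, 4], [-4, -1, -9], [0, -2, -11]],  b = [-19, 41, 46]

Forward elimination on [A|b]:
R2 <- R2 - (-1)*R1:  [  0  -2  -5  22 ]
R3 <- R3 - (1)*R2:  [  0   0  -6  24 ]
Row echelon form:
[ 4  -1   4  |  -19 ]
[ 0  -2  -5  |   22 ]
[ 0   0  -6  |   24 ]
Back-substitution:
z = (24) / -6 = -4
y = (22 - (-5)*(-4)) / -2 = -1
x = (-19 - (-1)*(-1) - (4)*(-4)) / 4 = -1

(-1, -1, -4)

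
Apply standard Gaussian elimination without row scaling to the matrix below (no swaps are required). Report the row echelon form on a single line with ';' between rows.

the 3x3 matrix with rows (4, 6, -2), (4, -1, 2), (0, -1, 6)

Forward elimination:
R2 <- R2 - (1)*R1:  [  0  -7   4 ]
R3 <- R3 - (1/7)*R2:  [    0     0  38/7 ]
Row echelon form:
[ 4   6    -2 ]
[ 0  -7     4 ]
[ 0   0  38/7 ]

REF = [4 6 -2; 0 -7 4; 0 0 38/7]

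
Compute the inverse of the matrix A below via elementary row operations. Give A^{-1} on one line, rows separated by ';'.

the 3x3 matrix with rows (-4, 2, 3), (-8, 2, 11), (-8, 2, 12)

inverse = [1/4 -9/4 2; 1 -3 5/2; 0 -1 1]

Gauss-Jordan on [A | I]:
R1 <- (1/-4)*R1:  [    1  -1/2  -3/4  |  -1/4     0     0 ]
R2 <- R2 - (-8)*R1:  [  0  -2   5  |  -2   1   0 ]
R3 <- R3 - (-8)*R1:  [  0  -2   6  |  -2   0   1 ]
R2 <- (1/-2)*R2:  [    0     1  -5/2  |     1  -1/2     0 ]
R1 <- R1 - (-1/2)*R2:  [    1     0    -2  |   1/4  -1/4     0 ]
R3 <- R3 - (-2)*R2:  [  0   0   1  |   0  -1   1 ]
R1 <- R1 - (-2)*R3:  [    1     0     0  |   1/4  -9/4     2 ]
R2 <- R2 - (-5/2)*R3:  [   0    1    0  |    1   -3  5/2 ]
Right block of [I | A^{-1}] is the inverse:
[ 1/4  -9/4    2 ]
[   1    -3  5/2 ]
[   0    -1    1 ]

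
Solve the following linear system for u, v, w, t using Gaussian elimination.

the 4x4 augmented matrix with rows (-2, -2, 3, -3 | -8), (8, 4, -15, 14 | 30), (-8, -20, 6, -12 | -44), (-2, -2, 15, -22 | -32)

(-1, 2, -2, 0)

Forward elimination on [A|b]:
R2 <- R2 - (-4)*R1:  [  0  -4  -3   2  -2 ]
R3 <- R3 - (4)*R1:  [   0  -12   -6    0  -12 ]
R4 <- R4 - (1)*R1:  [   0    0   12  -19  -24 ]
R3 <- R3 - (3)*R2:  [  0   0   3  -6  -6 ]
R4 <- R4 - (4)*R3:  [ 0  0  0  5  0 ]
Row echelon form:
[ -2  -2   3  -3  |  -8 ]
[  0  -4  -3   2  |  -2 ]
[  0   0   3  -6  |  -6 ]
[  0   0   0   5  |   0 ]
Back-substitution:
t = (0) / 5 = 0
w = (-6 - (-6)*(0)) / 3 = -2
v = (-2 - (-3)*(-2) - (2)*(0)) / -4 = 2
u = (-8 - (-2)*(2) - (3)*(-2) - (-3)*(0)) / -2 = -1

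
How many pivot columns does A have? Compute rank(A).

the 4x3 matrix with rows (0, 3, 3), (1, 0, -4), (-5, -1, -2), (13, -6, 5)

Row reduction:
R1 <-> R2   (pivot in column 1 was zero)
[  1   0  -4 ]
[  0   3   3 ]
[ -5  -1  -2 ]
[ 13  -6   5 ]
R3 <- R3 - (-5)*R1:  [   0   -1  -22 ]
R4 <- R4 - (13)*R1:  [  0  -6  57 ]
R3 <- R3 - (-1/3)*R2:  [   0    0  -21 ]
R4 <- R4 - (-2)*R2:  [  0   0  63 ]
R4 <- R4 - (-3)*R3:  [ 0  0  0 ]
Row echelon form:
[ 1  0   -4 ]
[ 0  3    3 ]
[ 0  0  -21 ]
[ 0  0    0 ]
Nonzero rows / pivot columns: 3

rank(A) = 3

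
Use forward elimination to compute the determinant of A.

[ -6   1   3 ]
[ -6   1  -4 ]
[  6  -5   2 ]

det(A) = 168

Forward elimination:
R2 <- R2 - (1)*R1:  [  0   0  -7 ]
R3 <- R3 - (-1)*R1:  [  0  -4   5 ]
R2 <-> R3   (pivot in column 2 was zero)
[ -6   1   3 ]
[  0  -4   5 ]
[  0   0  -7 ]
Upper-triangular form:
[ -6   1   3 ]
[  0  -4   5 ]
[  0   0  -7 ]
det(A) = (-1)^1 * (-6) * (-4) * (-7) = 168  (1 row swap -> sign -1)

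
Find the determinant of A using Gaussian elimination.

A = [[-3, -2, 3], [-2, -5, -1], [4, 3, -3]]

det(A) = 8

Forward elimination:
R2 <- R2 - (2/3)*R1:  [     0  -11/3     -3 ]
R3 <- R3 - (-4/3)*R1:  [   0  1/3    1 ]
R3 <- R3 - (-1/11)*R2:  [    0     0  8/11 ]
Upper-triangular form:
[ -3     -2     3 ]
[  0  -11/3    -3 ]
[  0      0  8/11 ]
det(A) = (-1)^0 * (-3) * (-11/3) * (8/11) = 8  (0 row swaps -> sign +1)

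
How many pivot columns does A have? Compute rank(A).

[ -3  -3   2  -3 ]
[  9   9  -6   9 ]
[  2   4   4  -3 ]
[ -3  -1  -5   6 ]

rank(A) = 3

Row reduction:
R2 <- R2 - (-3)*R1:  [ 0  0  0  0 ]
R3 <- R3 - (-2/3)*R1:  [    0     2  16/3    -5 ]
R4 <- R4 - (1)*R1:  [  0   2  -7   9 ]
R2 <-> R3   (pivot in column 2 was zero)
[ -3  -3     2  -3 ]
[  0   2  16/3  -5 ]
[  0   0     0   0 ]
[  0   2    -7   9 ]
R4 <- R4 - (1)*R2:  [     0      0  -37/3     14 ]
R3 <-> R4   (pivot in column 3 was zero)
[ -3  -3      2  -3 ]
[  0   2   16/3  -5 ]
[  0   0  -37/3  14 ]
[  0   0      0   0 ]
Row echelon form:
[ -3  -3      2  -3 ]
[  0   2   16/3  -5 ]
[  0   0  -37/3  14 ]
[  0   0      0   0 ]
Nonzero rows / pivot columns: 3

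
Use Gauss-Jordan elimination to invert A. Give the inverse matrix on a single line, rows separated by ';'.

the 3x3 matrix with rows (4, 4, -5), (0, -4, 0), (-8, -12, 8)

inverse = [-1 7/8 -5/8; 0 -1/4 0; -1 1/2 -1/2]

Gauss-Jordan on [A | I]:
R1 <- (1/4)*R1:  [    1     1  -5/4  |   1/4     0     0 ]
R3 <- R3 - (-8)*R1:  [  0  -4  -2  |   2   0   1 ]
R2 <- (1/-4)*R2:  [    0     1     0  |     0  -1/4     0 ]
R1 <- R1 - (1)*R2:  [    1     0  -5/4  |   1/4   1/4     0 ]
R3 <- R3 - (-4)*R2:  [  0   0  -2  |   2  -1   1 ]
R3 <- (1/-2)*R3:  [    0     0     1  |    -1   1/2  -1/2 ]
R1 <- R1 - (-5/4)*R3:  [    1     0     0  |    -1   7/8  -5/8 ]
Right block of [I | A^{-1}] is the inverse:
[ -1   7/8  -5/8 ]
[  0  -1/4     0 ]
[ -1   1/2  -1/2 ]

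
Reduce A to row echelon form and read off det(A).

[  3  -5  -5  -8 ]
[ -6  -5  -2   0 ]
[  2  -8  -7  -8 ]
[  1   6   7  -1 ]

det(A) = 283

Forward elimination:
R2 <- R2 - (-2)*R1:  [   0  -15  -12  -16 ]
R3 <- R3 - (2/3)*R1:  [     0  -14/3  -11/3   -8/3 ]
R4 <- R4 - (1/3)*R1:  [    0  23/3  26/3   5/3 ]
R3 <- R3 - (14/45)*R2:  [      0       0    1/15  104/45 ]
R4 <- R4 - (-23/45)*R2:  [       0        0    38/15  -293/45 ]
R4 <- R4 - (38)*R3:  [      0       0       0  -283/3 ]
Upper-triangular form:
[ 3   -5    -5      -8 ]
[ 0  -15   -12     -16 ]
[ 0    0  1/15  104/45 ]
[ 0    0     0  -283/3 ]
det(A) = (-1)^0 * (3) * (-15) * (1/15) * (-283/3) = 283  (0 row swaps -> sign +1)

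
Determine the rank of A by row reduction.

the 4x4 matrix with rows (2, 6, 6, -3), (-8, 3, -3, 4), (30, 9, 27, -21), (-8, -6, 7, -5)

rank(A) = 3

Row reduction:
R2 <- R2 - (-4)*R1:  [  0  27  21  -8 ]
R3 <- R3 - (15)*R1:  [   0  -81  -63   24 ]
R4 <- R4 - (-4)*R1:  [   0   18   31  -17 ]
R3 <- R3 - (-3)*R2:  [ 0  0  0  0 ]
R4 <- R4 - (2/3)*R2:  [     0      0     17  -35/3 ]
R3 <-> R4   (pivot in column 3 was zero)
[ 2   6   6     -3 ]
[ 0  27  21     -8 ]
[ 0   0  17  -35/3 ]
[ 0   0   0      0 ]
Row echelon form:
[ 2   6   6     -3 ]
[ 0  27  21     -8 ]
[ 0   0  17  -35/3 ]
[ 0   0   0      0 ]
Nonzero rows / pivot columns: 3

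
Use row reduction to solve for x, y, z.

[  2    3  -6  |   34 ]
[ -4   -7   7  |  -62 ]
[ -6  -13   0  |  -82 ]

(5, 4, -2)

Forward elimination on [A|b]:
R2 <- R2 - (-2)*R1:  [  0  -1  -5   6 ]
R3 <- R3 - (-3)*R1:  [   0   -4  -18   20 ]
R3 <- R3 - (4)*R2:  [  0   0   2  -4 ]
Row echelon form:
[ 2   3  -6  |  34 ]
[ 0  -1  -5  |   6 ]
[ 0   0   2  |  -4 ]
Back-substitution:
z = (-4) / 2 = -2
y = (6 - (-5)*(-2)) / -1 = 4
x = (34 - (3)*(4) - (-6)*(-2)) / 2 = 5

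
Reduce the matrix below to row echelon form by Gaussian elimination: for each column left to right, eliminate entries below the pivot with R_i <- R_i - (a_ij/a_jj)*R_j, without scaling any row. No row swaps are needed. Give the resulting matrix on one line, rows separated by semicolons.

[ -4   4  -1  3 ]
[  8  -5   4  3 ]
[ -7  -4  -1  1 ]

REF = [-4 4 -1 3; 0 3 2 9; 0 0 97/12 115/4]

Forward elimination:
R2 <- R2 - (-2)*R1:  [ 0  3  2  9 ]
R3 <- R3 - (7/4)*R1:  [     0    -11    3/4  -17/4 ]
R3 <- R3 - (-11/3)*R2:  [     0      0  97/12  115/4 ]
Row echelon form:
[ -4  4     -1      3 ]
[  0  3      2      9 ]
[  0  0  97/12  115/4 ]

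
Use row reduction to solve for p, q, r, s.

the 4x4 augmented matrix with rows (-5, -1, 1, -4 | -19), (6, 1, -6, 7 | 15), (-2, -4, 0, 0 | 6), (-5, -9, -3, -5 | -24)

(1, -2, 4, 5)

Forward elimination on [A|b]:
R2 <- R2 - (-6/5)*R1:  [     0   -1/5  -24/5   11/5  -39/5 ]
R3 <- R3 - (2/5)*R1:  [     0  -18/5   -2/5    8/5   68/5 ]
R4 <- R4 - (1)*R1:  [  0  -8  -4  -1  -5 ]
R3 <- R3 - (18)*R2:  [   0    0   86  -38  154 ]
R4 <- R4 - (40)*R2:  [   0    0  188  -89  307 ]
R4 <- R4 - (94/43)*R3:  [        0         0         0   -255/43  -1275/43 ]
Row echelon form:
[ -5    -1      1       -4  |       -19 ]
[  0  -1/5  -24/5     11/5  |     -39/5 ]
[  0     0     86      -38  |       154 ]
[  0     0      0  -255/43  |  -1275/43 ]
Back-substitution:
s = (-1275/43) / (-255/43) = 5
r = (154 - (-38)*(5)) / 86 = 4
q = (-39/5 - (-24/5)*(4) - (11/5)*(5)) / (-1/5) = -2
p = (-19 - (-1)*(-2) - (1)*(4) - (-4)*(5)) / -5 = 1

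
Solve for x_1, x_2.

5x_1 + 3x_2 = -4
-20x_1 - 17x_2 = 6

Forward elimination on [A|b]:
R2 <- R2 - (-4)*R1:  [   0   -5  -10 ]
Row echelon form:
[ 5   3  |   -4 ]
[ 0  -5  |  -10 ]
Back-substitution:
x_2 = (-10) / -5 = 2
x_1 = (-4 - (3)*(2)) / 5 = -2

(-2, 2)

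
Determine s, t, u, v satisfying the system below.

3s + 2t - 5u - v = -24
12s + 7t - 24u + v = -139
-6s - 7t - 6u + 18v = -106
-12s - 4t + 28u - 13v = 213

Forward elimination on [A|b]:
R2 <- R2 - (4)*R1:  [   0   -1   -4    5  -43 ]
R3 <- R3 - (-2)*R1:  [    0    -3   -16    16  -154 ]
R4 <- R4 - (-4)*R1:  [   0    4    8  -17  117 ]
R3 <- R3 - (3)*R2:  [   0    0   -4    1  -25 ]
R4 <- R4 - (-4)*R2:  [   0    0   -8    3  -55 ]
R4 <- R4 - (2)*R3:  [  0   0   0   1  -5 ]
Row echelon form:
[ 3   2  -5  -1  |  -24 ]
[ 0  -1  -4   5  |  -43 ]
[ 0   0  -4   1  |  -25 ]
[ 0   0   0   1  |   -5 ]
Back-substitution:
v = (-5) / 1 = -5
u = (-25 - (1)*(-5)) / -4 = 5
t = (-43 - (-4)*(5) - (5)*(-5)) / -1 = -2
s = (-24 - (2)*(-2) - (-5)*(5) - (-1)*(-5)) / 3 = 0

(0, -2, 5, -5)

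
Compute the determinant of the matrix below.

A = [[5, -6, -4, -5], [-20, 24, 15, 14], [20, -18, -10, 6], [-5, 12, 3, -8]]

Forward elimination:
R2 <- R2 - (-4)*R1:  [  0   0  -1  -6 ]
R3 <- R3 - (4)*R1:  [  0   6   6  26 ]
R4 <- R4 - (-1)*R1:  [   0    6   -1  -13 ]
R2 <-> R3   (pivot in column 2 was zero)
[ 5  -6  -4   -5 ]
[ 0   6   6   26 ]
[ 0   0  -1   -6 ]
[ 0   6  -1  -13 ]
R4 <- R4 - (1)*R2:  [   0    0   -7  -39 ]
R4 <- R4 - (7)*R3:  [ 0  0  0  3 ]
Upper-triangular form:
[ 5  -6  -4  -5 ]
[ 0   6   6  26 ]
[ 0   0  -1  -6 ]
[ 0   0   0   3 ]
det(A) = (-1)^1 * (5) * (6) * (-1) * (3) = 90  (1 row swap -> sign -1)

det(A) = 90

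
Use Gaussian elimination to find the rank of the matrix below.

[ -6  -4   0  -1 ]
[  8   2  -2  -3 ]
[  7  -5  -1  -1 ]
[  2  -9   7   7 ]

rank(A) = 4

Row reduction:
R2 <- R2 - (-4/3)*R1:  [     0  -10/3     -2  -13/3 ]
R3 <- R3 - (-7/6)*R1:  [     0  -29/3     -1  -13/6 ]
R4 <- R4 - (-1/3)*R1:  [     0  -31/3      7   20/3 ]
R3 <- R3 - (29/10)*R2:  [    0     0  24/5  52/5 ]
R4 <- R4 - (31/10)*R2:  [      0       0    66/5  201/10 ]
R4 <- R4 - (11/4)*R3:  [     0      0      0  -17/2 ]
Row echelon form:
[ -6     -4     0     -1 ]
[  0  -10/3    -2  -13/3 ]
[  0      0  24/5   52/5 ]
[  0      0     0  -17/2 ]
Nonzero rows / pivot columns: 4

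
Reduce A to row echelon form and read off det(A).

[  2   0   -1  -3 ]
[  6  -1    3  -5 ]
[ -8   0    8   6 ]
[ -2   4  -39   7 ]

det(A) = 32

Forward elimination:
R2 <- R2 - (3)*R1:  [  0  -1   6   4 ]
R3 <- R3 - (-4)*R1:  [  0   0   4  -6 ]
R4 <- R4 - (-1)*R1:  [   0    4  -40    4 ]
R4 <- R4 - (-4)*R2:  [   0    0  -16   20 ]
R4 <- R4 - (-4)*R3:  [  0   0   0  -4 ]
Upper-triangular form:
[ 2   0  -1  -3 ]
[ 0  -1   6   4 ]
[ 0   0   4  -6 ]
[ 0   0   0  -4 ]
det(A) = (-1)^0 * (2) * (-1) * (4) * (-4) = 32  (0 row swaps -> sign +1)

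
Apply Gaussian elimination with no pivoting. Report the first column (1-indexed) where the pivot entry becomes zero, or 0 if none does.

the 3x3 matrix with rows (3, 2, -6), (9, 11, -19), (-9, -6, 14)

Naive forward elimination:
R2 <- R2 - (3)*R1:  [  0   5  -1 ]
R3 <- R3 - (-3)*R1:  [  0   0  -4 ]
All pivots nonzero; naive elimination completes without hitting a zero pivot.

first zero-pivot column = 0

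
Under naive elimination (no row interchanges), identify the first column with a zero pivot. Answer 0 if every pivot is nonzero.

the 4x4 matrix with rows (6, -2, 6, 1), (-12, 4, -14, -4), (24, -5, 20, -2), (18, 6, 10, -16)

first zero-pivot column = 2

Naive forward elimination:
R2 <- R2 - (-2)*R1:  [  0   0  -2  -2 ]
R3 <- R3 - (4)*R1:  [  0   3  -4  -6 ]
R4 <- R4 - (3)*R1:  [   0   12   -8  -19 ]
Matrix at this point:
[ 6  -2   6    1 ]
[ 0   0  -2   -2 ]
[ 0   3  -4   -6 ]
[ 0  12  -8  -19 ]
Pivot entry (2,2) is zero but row 3 has 3 in column 2 -> naive elimination stops; a row interchange (e.g. R2 <-> R3) would be required here.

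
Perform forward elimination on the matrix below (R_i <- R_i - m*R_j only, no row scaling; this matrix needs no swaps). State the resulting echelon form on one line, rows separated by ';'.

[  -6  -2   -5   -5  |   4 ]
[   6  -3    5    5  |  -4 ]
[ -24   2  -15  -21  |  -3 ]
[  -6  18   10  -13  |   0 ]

Forward elimination:
R2 <- R2 - (-1)*R1:  [  0  -5   0   0   0 ]
R3 <- R3 - (4)*R1:  [   0   10    5   -1  -19 ]
R4 <- R4 - (1)*R1:  [  0  20  15  -8  -4 ]
R3 <- R3 - (-2)*R2:  [   0    0    5   -1  -19 ]
R4 <- R4 - (-4)*R2:  [  0   0  15  -8  -4 ]
R4 <- R4 - (3)*R3:  [  0   0   0  -5  53 ]
Row echelon form:
[ -6  -2  -5  -5  |    4 ]
[  0  -5   0   0  |    0 ]
[  0   0   5  -1  |  -19 ]
[  0   0   0  -5  |   53 ]

REF = [-6 -2 -5 -5 4; 0 -5 0 0 0; 0 0 5 -1 -19; 0 0 0 -5 53]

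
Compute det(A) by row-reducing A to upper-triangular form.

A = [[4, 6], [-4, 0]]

Forward elimination:
R2 <- R2 - (-1)*R1:  [ 0  6 ]
Upper-triangular form:
[ 4  6 ]
[ 0  6 ]
det(A) = (-1)^0 * (4) * (6) = 24  (0 row swaps -> sign +1)

det(A) = 24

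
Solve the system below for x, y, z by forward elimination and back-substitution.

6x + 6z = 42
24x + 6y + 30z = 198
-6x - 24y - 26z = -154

(5, 3, 2)

Forward elimination on [A|b]:
R2 <- R2 - (4)*R1:  [  0   6   6  30 ]
R3 <- R3 - (-1)*R1:  [    0   -24   -20  -112 ]
R3 <- R3 - (-4)*R2:  [ 0  0  4  8 ]
Row echelon form:
[ 6  0  6  |  42 ]
[ 0  6  6  |  30 ]
[ 0  0  4  |   8 ]
Back-substitution:
z = (8) / 4 = 2
y = (30 - (6)*(2)) / 6 = 3
x = (42 - (6)*(2)) / 6 = 5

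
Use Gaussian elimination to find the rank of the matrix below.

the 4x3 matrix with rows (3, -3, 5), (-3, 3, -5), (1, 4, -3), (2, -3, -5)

rank(A) = 3

Row reduction:
R2 <- R2 - (-1)*R1:  [ 0  0  0 ]
R3 <- R3 - (1/3)*R1:  [     0      5  -14/3 ]
R4 <- R4 - (2/3)*R1:  [     0     -1  -25/3 ]
R2 <-> R3   (pivot in column 2 was zero)
[ 3  -3      5 ]
[ 0   5  -14/3 ]
[ 0   0      0 ]
[ 0  -1  -25/3 ]
R4 <- R4 - (-1/5)*R2:  [       0        0  -139/15 ]
R3 <-> R4   (pivot in column 3 was zero)
[ 3  -3        5 ]
[ 0   5    -14/3 ]
[ 0   0  -139/15 ]
[ 0   0        0 ]
Row echelon form:
[ 3  -3        5 ]
[ 0   5    -14/3 ]
[ 0   0  -139/15 ]
[ 0   0        0 ]
Nonzero rows / pivot columns: 3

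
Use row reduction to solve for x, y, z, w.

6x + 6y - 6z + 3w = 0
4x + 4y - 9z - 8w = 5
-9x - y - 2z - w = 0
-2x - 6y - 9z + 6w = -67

Forward elimination on [A|b]:
R2 <- R2 - (2/3)*R1:  [   0    0   -5  -10    5 ]
R3 <- R3 - (-3/2)*R1:  [   0    8  -11  7/2    0 ]
R4 <- R4 - (-1/3)*R1:  [   0   -4  -11    7  -67 ]
R2 <-> R3   (pivot in column 2 was zero)
[ 6   6   -6    3    0 ]
[ 0   8  -11  7/2    0 ]
[ 0   0   -5  -10    5 ]
[ 0  -4  -11    7  -67 ]
R4 <- R4 - (-1/2)*R2:  [     0      0  -33/2   35/4    -67 ]
R4 <- R4 - (33/10)*R3:  [      0       0       0   167/4  -167/2 ]
Row echelon form:
[ 6  6   -6      3  |       0 ]
[ 0  8  -11    7/2  |       0 ]
[ 0  0   -5    -10  |       5 ]
[ 0  0    0  167/4  |  -167/2 ]
Back-substitution:
w = (-167/2) / (167/4) = -2
z = (5 - (-10)*(-2)) / -5 = 3
y = (0 - (-11)*(3) - (7/2)*(-2)) / 8 = 5
x = (0 - (6)*(5) - (-6)*(3) - (3)*(-2)) / 6 = -1

(-1, 5, 3, -2)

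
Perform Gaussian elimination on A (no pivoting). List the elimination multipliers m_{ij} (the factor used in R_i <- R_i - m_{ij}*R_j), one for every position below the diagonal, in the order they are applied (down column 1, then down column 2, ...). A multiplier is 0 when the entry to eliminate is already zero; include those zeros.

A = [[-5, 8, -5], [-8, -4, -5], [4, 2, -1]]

Forward elimination:
R2 <- R2 - (8/5)*R1:  [     0  -84/5      3 ]
R3 <- R3 - (-4/5)*R1:  [    0  42/5    -5 ]
R3 <- R3 - (-1/2)*R2:  [    0     0  -7/2 ]
Multipliers (in order of application): m_{21} = 8/5, m_{31} = -4/5, m_{32} = -1/2

multipliers: 8/5, -4/5, -1/2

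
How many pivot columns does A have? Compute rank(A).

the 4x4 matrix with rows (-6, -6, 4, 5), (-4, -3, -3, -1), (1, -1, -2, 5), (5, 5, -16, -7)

rank(A) = 3

Row reduction:
R2 <- R2 - (2/3)*R1:  [     0      1  -17/3  -13/3 ]
R3 <- R3 - (-1/6)*R1:  [    0    -2  -4/3  35/6 ]
R4 <- R4 - (-5/6)*R1:  [     0      0  -38/3  -17/6 ]
R3 <- R3 - (-2)*R2:  [     0      0  -38/3  -17/6 ]
R4 <- R4 - (1)*R3:  [ 0  0  0  0 ]
Row echelon form:
[ -6  -6      4      5 ]
[  0   1  -17/3  -13/3 ]
[  0   0  -38/3  -17/6 ]
[  0   0      0      0 ]
Nonzero rows / pivot columns: 3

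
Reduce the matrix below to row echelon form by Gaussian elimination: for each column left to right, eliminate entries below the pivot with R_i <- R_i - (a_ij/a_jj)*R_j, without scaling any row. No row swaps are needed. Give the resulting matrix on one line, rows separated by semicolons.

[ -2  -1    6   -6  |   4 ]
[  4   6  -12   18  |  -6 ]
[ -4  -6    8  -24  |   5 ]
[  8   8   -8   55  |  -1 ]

Forward elimination:
R2 <- R2 - (-2)*R1:  [ 0  4  0  6  2 ]
R3 <- R3 - (2)*R1:  [   0   -4   -4  -12   -3 ]
R4 <- R4 - (-4)*R1:  [  0   4  16  31  15 ]
R3 <- R3 - (-1)*R2:  [  0   0  -4  -6  -1 ]
R4 <- R4 - (1)*R2:  [  0   0  16  25  13 ]
R4 <- R4 - (-4)*R3:  [ 0  0  0  1  9 ]
Row echelon form:
[ -2  -1   6  -6  |   4 ]
[  0   4   0   6  |   2 ]
[  0   0  -4  -6  |  -1 ]
[  0   0   0   1  |   9 ]

REF = [-2 -1 6 -6 4; 0 4 0 6 2; 0 0 -4 -6 -1; 0 0 0 1 9]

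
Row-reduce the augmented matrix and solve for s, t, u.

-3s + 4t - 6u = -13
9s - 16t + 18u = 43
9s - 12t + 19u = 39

Forward elimination on [A|b]:
R2 <- R2 - (-3)*R1:  [  0  -4   0   4 ]
R3 <- R3 - (-3)*R1:  [ 0  0  1  0 ]
Row echelon form:
[ -3   4  -6  |  -13 ]
[  0  -4   0  |    4 ]
[  0   0   1  |    0 ]
Back-substitution:
u = (0) / 1 = 0
t = (4) / -4 = -1
s = (-13 - (4)*(-1) - (-6)*(0)) / -3 = 3

(3, -1, 0)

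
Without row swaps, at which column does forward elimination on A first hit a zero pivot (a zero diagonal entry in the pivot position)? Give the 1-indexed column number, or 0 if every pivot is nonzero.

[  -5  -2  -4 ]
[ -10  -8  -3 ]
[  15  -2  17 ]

first zero-pivot column = 0

Naive forward elimination:
R2 <- R2 - (2)*R1:  [  0  -4   5 ]
R3 <- R3 - (-3)*R1:  [  0  -8   5 ]
R3 <- R3 - (2)*R2:  [  0   0  -5 ]
All pivots nonzero; naive elimination completes without hitting a zero pivot.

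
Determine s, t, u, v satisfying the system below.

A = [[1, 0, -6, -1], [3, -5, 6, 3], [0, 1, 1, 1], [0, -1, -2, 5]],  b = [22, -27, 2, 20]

Forward elimination on [A|b]:
R2 <- R2 - (3)*R1:  [   0   -5   24    6  -93 ]
R3 <- R3 - (-1/5)*R2:  [     0      0   29/5   11/5  -83/5 ]
R4 <- R4 - (1/5)*R2:  [     0      0  -34/5   19/5  193/5 ]
R4 <- R4 - (-34/29)*R3:  [      0       0       0  185/29  555/29 ]
Row echelon form:
[ 1   0    -6      -1  |      22 ]
[ 0  -5    24       6  |     -93 ]
[ 0   0  29/5    11/5  |   -83/5 ]
[ 0   0     0  185/29  |  555/29 ]
Back-substitution:
v = (555/29) / (185/29) = 3
u = (-83/5 - (11/5)*(3)) / (29/5) = -4
t = (-93 - (24)*(-4) - (6)*(3)) / -5 = 3
s = (22 - (-6)*(-4) - (-1)*(3)) / 1 = 1

(1, 3, -4, 3)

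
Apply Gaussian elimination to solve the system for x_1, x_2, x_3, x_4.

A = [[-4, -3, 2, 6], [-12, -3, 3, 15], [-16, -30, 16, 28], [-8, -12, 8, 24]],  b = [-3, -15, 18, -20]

(-1, -3, -2, -2)

Forward elimination on [A|b]:
R2 <- R2 - (3)*R1:  [  0   6  -3  -3  -6 ]
R3 <- R3 - (4)*R1:  [   0  -18    8    4   30 ]
R4 <- R4 - (2)*R1:  [   0   -6    4   12  -14 ]
R3 <- R3 - (-3)*R2:  [  0   0  -1  -5  12 ]
R4 <- R4 - (-1)*R2:  [   0    0    1    9  -20 ]
R4 <- R4 - (-1)*R3:  [  0   0   0   4  -8 ]
Row echelon form:
[ -4  -3   2   6  |  -3 ]
[  0   6  -3  -3  |  -6 ]
[  0   0  -1  -5  |  12 ]
[  0   0   0   4  |  -8 ]
Back-substitution:
x_4 = (-8) / 4 = -2
x_3 = (12 - (-5)*(-2)) / -1 = -2
x_2 = (-6 - (-3)*(-2) - (-3)*(-2)) / 6 = -3
x_1 = (-3 - (-3)*(-3) - (2)*(-2) - (6)*(-2)) / -4 = -1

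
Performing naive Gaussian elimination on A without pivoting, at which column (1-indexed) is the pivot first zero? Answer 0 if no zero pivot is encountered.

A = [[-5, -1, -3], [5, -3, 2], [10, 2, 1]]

first zero-pivot column = 0

Naive forward elimination:
R2 <- R2 - (-1)*R1:  [  0  -4  -1 ]
R3 <- R3 - (-2)*R1:  [  0   0  -5 ]
All pivots nonzero; naive elimination completes without hitting a zero pivot.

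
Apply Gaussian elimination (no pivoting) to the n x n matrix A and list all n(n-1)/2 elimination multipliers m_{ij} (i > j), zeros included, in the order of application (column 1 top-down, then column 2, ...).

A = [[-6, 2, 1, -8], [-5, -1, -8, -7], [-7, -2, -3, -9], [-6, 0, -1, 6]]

Forward elimination:
R2 <- R2 - (5/6)*R1:  [     0   -8/3  -53/6   -1/3 ]
R3 <- R3 - (7/6)*R1:  [     0  -13/3  -25/6    1/3 ]
R4 <- R4 - (1)*R1:  [  0  -2  -2  14 ]
R3 <- R3 - (13/8)*R2:  [      0       0  163/16     7/8 ]
R4 <- R4 - (3/4)*R2:  [    0     0  37/8  57/4 ]
R4 <- R4 - (74/163)*R3:  [        0         0         0  2258/163 ]
Multipliers (in order of application): m_{21} = 5/6, m_{31} = 7/6, m_{41} = 1, m_{32} = 13/8, m_{42} = 3/4, m_{43} = 74/163

multipliers: 5/6, 7/6, 1, 13/8, 3/4, 74/163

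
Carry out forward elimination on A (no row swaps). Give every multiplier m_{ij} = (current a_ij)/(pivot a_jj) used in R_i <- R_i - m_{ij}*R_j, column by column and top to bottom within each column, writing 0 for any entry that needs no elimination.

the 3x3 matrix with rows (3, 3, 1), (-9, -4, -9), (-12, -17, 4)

Forward elimination:
R2 <- R2 - (-3)*R1:  [  0   5  -6 ]
R3 <- R3 - (-4)*R1:  [  0  -5   8 ]
R3 <- R3 - (-1)*R2:  [ 0  0  2 ]
Multipliers (in order of application): m_{21} = -3, m_{31} = -4, m_{32} = -1

multipliers: -3, -4, -1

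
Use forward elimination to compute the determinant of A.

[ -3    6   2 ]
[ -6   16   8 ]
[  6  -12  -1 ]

det(A) = -36

Forward elimination:
R2 <- R2 - (2)*R1:  [ 0  4  4 ]
R3 <- R3 - (-2)*R1:  [ 0  0  3 ]
Upper-triangular form:
[ -3  6  2 ]
[  0  4  4 ]
[  0  0  3 ]
det(A) = (-1)^0 * (-3) * (4) * (3) = -36  (0 row swaps -> sign +1)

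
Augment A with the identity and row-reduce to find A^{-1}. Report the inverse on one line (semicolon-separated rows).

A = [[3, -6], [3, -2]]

inverse = [-1/6 1/2; -1/4 1/4]

Gauss-Jordan on [A | I]:
R1 <- (1/3)*R1:  [   1   -2  |  1/3    0 ]
R2 <- R2 - (3)*R1:  [  0   4  |  -1   1 ]
R2 <- (1/4)*R2:  [    0     1  |  -1/4   1/4 ]
R1 <- R1 - (-2)*R2:  [    1     0  |  -1/6   1/2 ]
Right block of [I | A^{-1}] is the inverse:
[ -1/6  1/2 ]
[ -1/4  1/4 ]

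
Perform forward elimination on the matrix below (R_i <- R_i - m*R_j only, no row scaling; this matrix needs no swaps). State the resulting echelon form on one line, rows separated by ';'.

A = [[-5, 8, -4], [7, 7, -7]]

REF = [-5 8 -4; 0 91/5 -63/5]

Forward elimination:
R2 <- R2 - (-7/5)*R1:  [     0   91/5  -63/5 ]
Row echelon form:
[ -5     8     -4 ]
[  0  91/5  -63/5 ]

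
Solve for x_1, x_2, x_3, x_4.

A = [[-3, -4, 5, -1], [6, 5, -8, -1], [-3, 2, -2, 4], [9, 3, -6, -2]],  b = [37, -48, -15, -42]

Forward elimination on [A|b]:
R2 <- R2 - (-2)*R1:  [  0  -3   2  -3  26 ]
R3 <- R3 - (1)*R1:  [   0    6   -7    5  -52 ]
R4 <- R4 - (-3)*R1:  [  0  -9   9  -5  69 ]
R3 <- R3 - (-2)*R2:  [  0   0  -3  -1   0 ]
R4 <- R4 - (3)*R2:  [  0   0   3   4  -9 ]
R4 <- R4 - (-1)*R3:  [  0   0   0   3  -9 ]
Row echelon form:
[ -3  -4   5  -1  |  37 ]
[  0  -3   2  -3  |  26 ]
[  0   0  -3  -1  |   0 ]
[  0   0   0   3  |  -9 ]
Back-substitution:
x_4 = (-9) / 3 = -3
x_3 = (0 - (-1)*(-3)) / -3 = 1
x_2 = (26 - (2)*(1) - (-3)*(-3)) / -3 = -5
x_1 = (37 - (-4)*(-5) - (5)*(1) - (-1)*(-3)) / -3 = -3

(-3, -5, 1, -3)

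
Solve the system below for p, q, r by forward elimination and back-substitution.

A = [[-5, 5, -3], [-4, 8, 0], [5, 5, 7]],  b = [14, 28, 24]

(-1, 3, 2)

Forward elimination on [A|b]:
R2 <- R2 - (4/5)*R1:  [    0     4  12/5  84/5 ]
R3 <- R3 - (-1)*R1:  [  0  10   4  38 ]
R3 <- R3 - (5/2)*R2:  [  0   0  -2  -4 ]
Row echelon form:
[ -5  5    -3  |    14 ]
[  0  4  12/5  |  84/5 ]
[  0  0    -2  |    -4 ]
Back-substitution:
r = (-4) / -2 = 2
q = (84/5 - (12/5)*(2)) / 4 = 3
p = (14 - (5)*(3) - (-3)*(2)) / -5 = -1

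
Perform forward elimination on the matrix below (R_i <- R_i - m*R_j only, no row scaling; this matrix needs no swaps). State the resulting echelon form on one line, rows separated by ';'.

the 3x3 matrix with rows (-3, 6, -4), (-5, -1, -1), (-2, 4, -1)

REF = [-3 6 -4; 0 -11 17/3; 0 0 5/3]

Forward elimination:
R2 <- R2 - (5/3)*R1:  [    0   -11  17/3 ]
R3 <- R3 - (2/3)*R1:  [   0    0  5/3 ]
Row echelon form:
[ -3    6    -4 ]
[  0  -11  17/3 ]
[  0    0   5/3 ]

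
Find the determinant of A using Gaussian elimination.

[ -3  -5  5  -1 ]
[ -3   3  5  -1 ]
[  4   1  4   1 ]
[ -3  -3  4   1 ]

det(A) = -504

Forward elimination:
R2 <- R2 - (1)*R1:  [ 0  8  0  0 ]
R3 <- R3 - (-4/3)*R1:  [     0  -17/3   32/3   -1/3 ]
R4 <- R4 - (1)*R1:  [  0   2  -1   2 ]
R3 <- R3 - (-17/24)*R2:  [    0     0  32/3  -1/3 ]
R4 <- R4 - (1/4)*R2:  [  0   0  -1   2 ]
R4 <- R4 - (-3/32)*R3:  [     0      0      0  63/32 ]
Upper-triangular form:
[ -3  -5     5     -1 ]
[  0   8     0      0 ]
[  0   0  32/3   -1/3 ]
[  0   0     0  63/32 ]
det(A) = (-1)^0 * (-3) * (8) * (32/3) * (63/32) = -504  (0 row swaps -> sign +1)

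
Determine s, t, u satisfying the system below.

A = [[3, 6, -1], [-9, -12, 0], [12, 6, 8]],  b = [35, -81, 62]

(5, 3, -2)

Forward elimination on [A|b]:
R2 <- R2 - (-3)*R1:  [  0   6  -3  24 ]
R3 <- R3 - (4)*R1:  [   0  -18   12  -78 ]
R3 <- R3 - (-3)*R2:  [  0   0   3  -6 ]
Row echelon form:
[ 3  6  -1  |  35 ]
[ 0  6  -3  |  24 ]
[ 0  0   3  |  -6 ]
Back-substitution:
u = (-6) / 3 = -2
t = (24 - (-3)*(-2)) / 6 = 3
s = (35 - (6)*(3) - (-1)*(-2)) / 3 = 5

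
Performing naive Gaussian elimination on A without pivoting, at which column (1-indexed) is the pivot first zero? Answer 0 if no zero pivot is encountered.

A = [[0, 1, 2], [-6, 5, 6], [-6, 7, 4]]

first zero-pivot column = 1

Naive forward elimination:
Pivot entry (1,1) is zero but row 2 has -6 in column 1 -> naive elimination stops; a row interchange (e.g. R1 <-> R2) would be required here.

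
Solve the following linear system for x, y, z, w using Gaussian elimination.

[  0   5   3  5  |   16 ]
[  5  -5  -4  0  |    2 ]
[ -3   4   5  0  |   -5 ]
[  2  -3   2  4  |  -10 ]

Forward elimination on [A|b]:
R1 <-> R2   (pivot in column 1 was zero)
[  5  -5  -4  0    2 ]
[  0   5   3  5   16 ]
[ -3   4   5  0   -5 ]
[  2  -3   2  4  -10 ]
R3 <- R3 - (-3/5)*R1:  [     0      1   13/5      0  -19/5 ]
R4 <- R4 - (2/5)*R1:  [     0     -1   18/5      4  -54/5 ]
R3 <- R3 - (1/5)*R2:  [  0   0   2  -1  -7 ]
R4 <- R4 - (-1/5)*R2:  [     0      0   21/5      5  -38/5 ]
R4 <- R4 - (21/10)*R3:  [     0      0      0  71/10  71/10 ]
Row echelon form:
[ 5  -5  -4      0  |      2 ]
[ 0   5   3      5  |     16 ]
[ 0   0   2     -1  |     -7 ]
[ 0   0   0  71/10  |  71/10 ]
Back-substitution:
w = (71/10) / (71/10) = 1
z = (-7 - (-1)*(1)) / 2 = -3
y = (16 - (3)*(-3) - (5)*(1)) / 5 = 4
x = (2 - (-5)*(4) - (-4)*(-3)) / 5 = 2

(2, 4, -3, 1)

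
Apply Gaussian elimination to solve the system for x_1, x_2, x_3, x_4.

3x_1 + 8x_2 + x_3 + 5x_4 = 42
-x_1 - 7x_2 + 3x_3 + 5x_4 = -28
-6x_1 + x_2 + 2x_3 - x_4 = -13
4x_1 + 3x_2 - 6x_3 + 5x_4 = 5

Forward elimination on [A|b]:
R2 <- R2 - (-1/3)*R1:  [     0  -13/3   10/3   20/3    -14 ]
R3 <- R3 - (-2)*R1:  [  0  17   4   9  71 ]
R4 <- R4 - (4/3)*R1:  [     0  -23/3  -22/3   -5/3    -51 ]
R3 <- R3 - (-51/13)*R2:  [      0       0  222/13  457/13  209/13 ]
R4 <- R4 - (23/13)*R2:  [       0        0  -172/13  -175/13  -341/13 ]
R4 <- R4 - (-86/111)*R3:  [         0          0          0   1529/111  -1529/111 ]
Row echelon form:
[ 3      8       1         5  |         42 ]
[ 0  -13/3    10/3      20/3  |        -14 ]
[ 0      0  222/13    457/13  |     209/13 ]
[ 0      0       0  1529/111  |  -1529/111 ]
Back-substitution:
x_4 = (-1529/111) / (1529/111) = -1
x_3 = (209/13 - (457/13)*(-1)) / (222/13) = 3
x_2 = (-14 - (10/3)*(3) - (20/3)*(-1)) / (-13/3) = 4
x_1 = (42 - (8)*(4) - (1)*(3) - (5)*(-1)) / 3 = 4

(4, 4, 3, -1)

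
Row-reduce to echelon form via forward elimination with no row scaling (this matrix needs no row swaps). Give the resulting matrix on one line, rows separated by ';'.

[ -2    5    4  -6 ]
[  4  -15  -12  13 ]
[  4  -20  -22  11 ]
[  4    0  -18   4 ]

Forward elimination:
R2 <- R2 - (-2)*R1:  [  0  -5  -4   1 ]
R3 <- R3 - (-2)*R1:  [   0  -10  -14   -1 ]
R4 <- R4 - (-2)*R1:  [   0   10  -10   -8 ]
R3 <- R3 - (2)*R2:  [  0   0  -6  -3 ]
R4 <- R4 - (-2)*R2:  [   0    0  -18   -6 ]
R4 <- R4 - (3)*R3:  [ 0  0  0  3 ]
Row echelon form:
[ -2   5   4  -6 ]
[  0  -5  -4   1 ]
[  0   0  -6  -3 ]
[  0   0   0   3 ]

REF = [-2 5 4 -6; 0 -5 -4 1; 0 0 -6 -3; 0 0 0 3]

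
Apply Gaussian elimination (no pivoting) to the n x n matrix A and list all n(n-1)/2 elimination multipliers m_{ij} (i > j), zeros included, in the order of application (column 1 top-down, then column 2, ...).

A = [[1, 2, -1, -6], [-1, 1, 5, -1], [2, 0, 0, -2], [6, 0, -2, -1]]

multipliers: -1, 2, 6, -4/3, -4, 30/11

Forward elimination:
R2 <- R2 - (-1)*R1:  [  0   3   4  -7 ]
R3 <- R3 - (2)*R1:  [  0  -4   2  10 ]
R4 <- R4 - (6)*R1:  [   0  -12    4   35 ]
R3 <- R3 - (-4/3)*R2:  [    0     0  22/3   2/3 ]
R4 <- R4 - (-4)*R2:  [  0   0  20   7 ]
R4 <- R4 - (30/11)*R3:  [     0      0      0  57/11 ]
Multipliers (in order of application): m_{21} = -1, m_{31} = 2, m_{41} = 6, m_{32} = -4/3, m_{42} = -4, m_{43} = 30/11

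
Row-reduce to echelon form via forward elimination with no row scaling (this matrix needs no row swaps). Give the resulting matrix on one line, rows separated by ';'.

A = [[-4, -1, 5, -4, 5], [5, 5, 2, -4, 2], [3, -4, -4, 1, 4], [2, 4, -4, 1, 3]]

Forward elimination:
R2 <- R2 - (-5/4)*R1:  [    0  15/4  33/4    -9  33/4 ]
R3 <- R3 - (-3/4)*R1:  [     0  -19/4   -1/4     -2   31/4 ]
R4 <- R4 - (-1/2)*R1:  [    0   7/2  -3/2    -1  11/2 ]
R3 <- R3 - (-19/15)*R2:  [     0      0   51/5  -67/5   91/5 ]
R4 <- R4 - (14/15)*R2:  [     0      0  -46/5   37/5  -11/5 ]
R4 <- R4 - (-46/51)*R3:  [       0        0        0  -239/51   725/51 ]
Row echelon form:
[ -4    -1     5       -4       5 ]
[  0  15/4  33/4       -9    33/4 ]
[  0     0  51/5    -67/5    91/5 ]
[  0     0     0  -239/51  725/51 ]

REF = [-4 -1 5 -4 5; 0 15/4 33/4 -9 33/4; 0 0 51/5 -67/5 91/5; 0 0 0 -239/51 725/51]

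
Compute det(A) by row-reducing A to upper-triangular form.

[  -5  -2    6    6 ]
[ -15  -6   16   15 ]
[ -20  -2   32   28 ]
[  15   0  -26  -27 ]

det(A) = 300

Forward elimination:
R2 <- R2 - (3)*R1:  [  0   0  -2  -3 ]
R3 <- R3 - (4)*R1:  [ 0  6  8  4 ]
R4 <- R4 - (-3)*R1:  [  0  -6  -8  -9 ]
R2 <-> R3   (pivot in column 2 was zero)
[ -5  -2   6   6 ]
[  0   6   8   4 ]
[  0   0  -2  -3 ]
[  0  -6  -8  -9 ]
R4 <- R4 - (-1)*R2:  [  0   0   0  -5 ]
Upper-triangular form:
[ -5  -2   6   6 ]
[  0   6   8   4 ]
[  0   0  -2  -3 ]
[  0   0   0  -5 ]
det(A) = (-1)^1 * (-5) * (6) * (-2) * (-5) = 300  (1 row swap -> sign -1)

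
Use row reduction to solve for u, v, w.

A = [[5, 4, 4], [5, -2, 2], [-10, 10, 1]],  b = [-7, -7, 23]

Forward elimination on [A|b]:
R2 <- R2 - (1)*R1:  [  0  -6  -2   0 ]
R3 <- R3 - (-2)*R1:  [  0  18   9   9 ]
R3 <- R3 - (-3)*R2:  [ 0  0  3  9 ]
Row echelon form:
[ 5   4   4  |  -7 ]
[ 0  -6  -2  |   0 ]
[ 0   0   3  |   9 ]
Back-substitution:
w = (9) / 3 = 3
v = (0 - (-2)*(3)) / -6 = -1
u = (-7 - (4)*(-1) - (4)*(3)) / 5 = -3

(-3, -1, 3)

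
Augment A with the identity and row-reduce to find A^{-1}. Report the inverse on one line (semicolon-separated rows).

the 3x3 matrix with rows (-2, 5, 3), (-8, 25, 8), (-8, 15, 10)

inverse = [13/6 -1/12 -7/12; 4/15 1/15 -2/15; 4/3 -1/6 -1/6]

Gauss-Jordan on [A | I]:
R1 <- (1/-2)*R1:  [    1  -5/2  -3/2  |  -1/2     0     0 ]
R2 <- R2 - (-8)*R1:  [  0   5  -4  |  -4   1   0 ]
R3 <- R3 - (-8)*R1:  [  0  -5  -2  |  -4   0   1 ]
R2 <- (1/5)*R2:  [    0     1  -4/5  |  -4/5   1/5     0 ]
R1 <- R1 - (-5/2)*R2:  [    1     0  -7/2  |  -5/2   1/2     0 ]
R3 <- R3 - (-5)*R2:  [  0   0  -6  |  -8   1   1 ]
R3 <- (1/-6)*R3:  [    0     0     1  |   4/3  -1/6  -1/6 ]
R1 <- R1 - (-7/2)*R3:  [     1      0      0  |   13/6  -1/12  -7/12 ]
R2 <- R2 - (-4/5)*R3:  [     0      1      0  |   4/15   1/15  -2/15 ]
Right block of [I | A^{-1}] is the inverse:
[ 13/6  -1/12  -7/12 ]
[ 4/15   1/15  -2/15 ]
[  4/3   -1/6   -1/6 ]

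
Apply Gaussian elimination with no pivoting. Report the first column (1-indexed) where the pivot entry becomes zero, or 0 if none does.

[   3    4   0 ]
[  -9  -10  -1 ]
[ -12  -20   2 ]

Naive forward elimination:
R2 <- R2 - (-3)*R1:  [  0   2  -1 ]
R3 <- R3 - (-4)*R1:  [  0  -4   2 ]
R3 <- R3 - (-2)*R2:  [ 0  0  0 ]
Matrix at this point:
[ 3  4   0 ]
[ 0  2  -1 ]
[ 0  0   0 ]
Pivot entry (3,3) in the last row is zero and there are no rows below to swap with -> zero pivot in column 3 (A is singular).

first zero-pivot column = 3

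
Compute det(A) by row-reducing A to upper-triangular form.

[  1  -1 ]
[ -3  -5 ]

det(A) = -8

Forward elimination:
R2 <- R2 - (-3)*R1:  [  0  -8 ]
Upper-triangular form:
[ 1  -1 ]
[ 0  -8 ]
det(A) = (-1)^0 * (1) * (-8) = -8  (0 row swaps -> sign +1)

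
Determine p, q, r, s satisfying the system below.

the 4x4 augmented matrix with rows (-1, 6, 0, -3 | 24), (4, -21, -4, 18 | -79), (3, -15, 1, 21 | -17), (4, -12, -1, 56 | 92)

(-3, 5, 4, 3)

Forward elimination on [A|b]:
R2 <- R2 - (-4)*R1:  [  0   3  -4   6  17 ]
R3 <- R3 - (-3)*R1:  [  0   3   1  12  55 ]
R4 <- R4 - (-4)*R1:  [   0   12   -1   44  188 ]
R3 <- R3 - (1)*R2:  [  0   0   5   6  38 ]
R4 <- R4 - (4)*R2:  [   0    0   15   20  120 ]
R4 <- R4 - (3)*R3:  [ 0  0  0  2  6 ]
Row echelon form:
[ -1  6   0  -3  |  24 ]
[  0  3  -4   6  |  17 ]
[  0  0   5   6  |  38 ]
[  0  0   0   2  |   6 ]
Back-substitution:
s = (6) / 2 = 3
r = (38 - (6)*(3)) / 5 = 4
q = (17 - (-4)*(4) - (6)*(3)) / 3 = 5
p = (24 - (6)*(5) - (-3)*(3)) / -1 = -3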